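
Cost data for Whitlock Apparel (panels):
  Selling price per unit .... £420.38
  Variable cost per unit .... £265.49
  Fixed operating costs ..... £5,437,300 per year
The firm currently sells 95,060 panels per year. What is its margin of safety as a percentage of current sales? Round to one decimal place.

Unit CM = price − variable cost = £420.38 − £265.49 = £154.89. Break-even units = £5,437,300 ÷ £154.89 = 35,104.27; break-even revenue = 35,104.27 × £420.38 = £14,757,131.99.
Actual sales revenue = 95,060 × £420.38 = £39,961,322.80.
Margin of safety = (£39,961,322.80 − £14,757,131.99) ÷ £39,961,322.80 = 63.1%.

63.1%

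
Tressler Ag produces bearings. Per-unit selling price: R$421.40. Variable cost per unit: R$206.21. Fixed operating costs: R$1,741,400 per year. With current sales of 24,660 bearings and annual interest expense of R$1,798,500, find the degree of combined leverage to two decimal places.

3.00

Contribution at this volume is 24,660 × R$215.19 = R$5,306,585.40.
EBIT = R$5,306,585.40 − R$1,741,400 = R$3,565,185.40. Interest = R$1,798,500.00, so EBIT − I = R$1,766,685.40.
DCL = contribution ÷ (EBIT − I) = R$5,306,585.40 ÷ R$1,766,685.40 = 3.0037.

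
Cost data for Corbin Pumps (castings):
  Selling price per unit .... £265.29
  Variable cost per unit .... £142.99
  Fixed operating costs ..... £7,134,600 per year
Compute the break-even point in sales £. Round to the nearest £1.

£15,476,190

Contribution margin per unit = £265.29 − £142.99 = £122.30, a CM ratio of £122.30 ÷ £265.29 = 0.4610.
Break-even revenue = fixed costs × price ÷ CM = £7,134,600 × £265.29 ÷ £122.30 = £15,476,190.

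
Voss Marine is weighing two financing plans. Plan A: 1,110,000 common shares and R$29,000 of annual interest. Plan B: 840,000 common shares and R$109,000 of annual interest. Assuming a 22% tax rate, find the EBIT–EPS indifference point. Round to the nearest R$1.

R$357,889

At indifference, (EBIT − 29,000)(1 − t)/1,110,000 = (EBIT − 109,000)(1 − t)/840,000.
Cancelling (1 − t) and cross-multiplying: 840,000·(EBIT − 29,000) = 1,110,000·(EBIT − 109,000).
Solving, EBIT = (109,000·1,110,000 − 29,000·840,000) / (1,110,000 − 840,000) = 96,630,000,000 / 270,000 = 357,888.89.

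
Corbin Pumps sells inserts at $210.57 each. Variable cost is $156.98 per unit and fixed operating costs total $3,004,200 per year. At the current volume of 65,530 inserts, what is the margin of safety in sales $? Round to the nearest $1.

$1,994,316

Each unit contributes $210.57 − $156.98 = $53.59. Break-even units = $3,004,200 ÷ $53.59 = 56,058.97; break-even revenue = 56,058.97 × $210.57 = $11,804,336.52.
Actual sales revenue = 65,530 × $210.57 = $13,798,652.10.
Margin of safety = $13,798,652.10 − $11,804,336.52 = $1,994,316.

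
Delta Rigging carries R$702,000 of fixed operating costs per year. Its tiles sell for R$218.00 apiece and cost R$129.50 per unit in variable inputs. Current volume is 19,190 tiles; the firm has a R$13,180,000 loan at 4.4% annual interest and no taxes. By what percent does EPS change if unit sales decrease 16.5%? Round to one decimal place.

At 19,190 units, contribution = 19,190 × R$88.50 = R$1,698,315.00.
Operating income = contribution − fixed costs = R$1,698,315.00 − R$702,000 = R$996,315.00.
Interest = R$579,920.00, so EBIT − I = R$416,395.00.
DCL = total CM / (EBIT − I) = R$1,698,315.00 / R$416,395.00 = 4.0786.
%ΔEPS = DCL × %ΔSales = 4.0786 × -16.5% = -67.3%.

-67.3%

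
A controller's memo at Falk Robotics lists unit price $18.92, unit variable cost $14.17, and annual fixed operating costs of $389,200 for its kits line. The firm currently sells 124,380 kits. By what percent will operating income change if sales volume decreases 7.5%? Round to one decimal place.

-22.0%

Contribution at this volume is 124,380 × $4.75 = $590,805.00.
Operating income = contribution − fixed costs = $590,805.00 − $389,200 = $201,605.00.
Degree of operating leverage = $590,805.00 / $201,605.00 = 2.9305.
%ΔEBIT = DOL × %ΔSales = 2.9305 × -7.5% = -22.0%.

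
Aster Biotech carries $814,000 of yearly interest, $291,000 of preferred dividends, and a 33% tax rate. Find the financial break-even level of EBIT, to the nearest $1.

$1,248,328

Preferred dividends are paid after tax, so their pre-tax equivalent is $291,000 ÷ (1 − 0.33) = $434,328.36.
Financial break-even EBIT = interest + D_p ÷ (1 − t) = $814,000 + $434,328.36 = $1,248,328.36.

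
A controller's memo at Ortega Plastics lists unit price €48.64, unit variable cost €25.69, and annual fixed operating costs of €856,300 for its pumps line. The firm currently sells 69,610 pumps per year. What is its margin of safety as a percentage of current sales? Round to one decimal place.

46.4%

Unit CM = price − variable cost = €48.64 − €25.69 = €22.95. Break-even units = €856,300 ÷ €22.95 = 37,311.55; break-even revenue = 37,311.55 × €48.64 = €1,814,833.64.
Current sales = 69,610 × €48.64 = €3,385,830.40.
Margin of safety = (€3,385,830.40 − €1,814,833.64) ÷ €3,385,830.40 = 46.4%.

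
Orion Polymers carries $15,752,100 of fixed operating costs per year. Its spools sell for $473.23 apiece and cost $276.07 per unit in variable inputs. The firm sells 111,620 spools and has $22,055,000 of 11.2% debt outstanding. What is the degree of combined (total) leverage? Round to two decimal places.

5.81

Total contribution margin = 111,620 × $197.16 = $22,006,999.20.
Operating income = contribution − fixed costs = $22,006,999.20 − $15,752,100 = $6,254,899.20. Interest = $2,470,160.00.
DOL = $22,006,999.20 ÷ $6,254,899.20 = 3.5184; DFL = $6,254,899.20 ÷ $3,784,739.20 = 1.6527.
DCL = DOL × DFL = 3.5184 × 1.6527 = 5.8149.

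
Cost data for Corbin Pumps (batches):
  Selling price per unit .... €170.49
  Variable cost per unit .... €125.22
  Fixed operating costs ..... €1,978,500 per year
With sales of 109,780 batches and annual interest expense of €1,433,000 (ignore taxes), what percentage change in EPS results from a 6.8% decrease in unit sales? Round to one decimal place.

-21.7%

At 109,780 units, contribution = 109,780 × €45.27 = €4,969,740.60.
Operating income = contribution − fixed costs = €4,969,740.60 − €1,978,500 = €2,991,240.60.
After interest of €1,433,000.00, pre-tax earnings = €1,558,240.60.
Degree of combined leverage = contribution ÷ (EBIT − I) = €4,969,740.60 ÷ €1,558,240.60 = 3.1893.
%ΔEPS = DCL × %ΔSales = 3.1893 × -6.8% = -21.7%.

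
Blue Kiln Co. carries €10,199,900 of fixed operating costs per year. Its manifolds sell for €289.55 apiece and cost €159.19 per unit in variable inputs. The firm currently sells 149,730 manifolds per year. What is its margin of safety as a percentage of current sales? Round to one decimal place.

Each unit contributes €289.55 − €159.19 = €130.36. Break-even units = €10,199,900 ÷ €130.36 = 78,244.09; break-even revenue = 78,244.09 × €289.55 = €22,655,577.21.
Current sales = 149,730 × €289.55 = €43,354,321.50.
Margin of safety = (€43,354,321.50 − €22,655,577.21) ÷ €43,354,321.50 = 47.7%.

47.7%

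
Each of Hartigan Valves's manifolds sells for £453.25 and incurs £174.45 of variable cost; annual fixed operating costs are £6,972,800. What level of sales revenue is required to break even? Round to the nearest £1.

Contribution margin per unit = £453.25 − £174.45 = £278.80, a CM ratio of £278.80 ÷ £453.25 = 0.6151.
Break-even sales = FC ÷ CM ratio = £6,972,800 × £453.25 / £278.80 = £11,335,802.

£11,335,802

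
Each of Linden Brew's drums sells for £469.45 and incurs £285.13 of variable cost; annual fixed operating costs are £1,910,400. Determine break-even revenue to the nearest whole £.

£4,865,654

CM per unit = £469.45 − £285.13 = £184.32; CM ratio = £184.32 / £469.45 = 0.3926.
Break-even sales = FC ÷ CM ratio = £1,910,400 × £469.45 / £184.32 = £4,865,654.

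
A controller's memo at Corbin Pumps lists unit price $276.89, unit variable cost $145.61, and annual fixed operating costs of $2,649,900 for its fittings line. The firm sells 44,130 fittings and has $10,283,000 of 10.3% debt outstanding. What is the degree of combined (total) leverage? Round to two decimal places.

2.78

Contribution at this volume is 44,130 × $131.28 = $5,793,386.40.
Operating income = contribution − fixed costs = $5,793,386.40 − $2,649,900 = $3,143,486.40. Interest = $1,059,149.00.
DOL = $5,793,386.40 ÷ $3,143,486.40 = 1.8430; DFL = $3,143,486.40 ÷ $2,084,337.40 = 1.5081.
Combined leverage = 1.8430 × 1.5081 = 2.7794.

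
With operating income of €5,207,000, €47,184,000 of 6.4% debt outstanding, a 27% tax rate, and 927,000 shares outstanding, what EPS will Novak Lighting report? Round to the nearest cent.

€1.72

Pre-tax income = €5,207,000 − €3,019,776.00 = €2,187,224.00.
Net income = €2,187,224.00 × (1 − 0.27) = €1,596,673.52.
Per share: €1,596,673.52 / 927,000 shares = €1.72.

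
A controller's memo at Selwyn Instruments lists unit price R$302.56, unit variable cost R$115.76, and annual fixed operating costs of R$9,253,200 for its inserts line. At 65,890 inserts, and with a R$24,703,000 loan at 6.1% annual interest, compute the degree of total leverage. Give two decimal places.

At 65,890 units, contribution = 65,890 × R$186.80 = R$12,308,252.00.
EBIT = R$12,308,252.00 − R$9,253,200 = R$3,055,052.00. Interest = R$1,506,883.00, so EBIT − I = R$1,548,169.00.
Degree of total leverage = total CM / (EBIT − interest) = R$12,308,252.00 / R$1,548,169.00 = 7.9502.

7.95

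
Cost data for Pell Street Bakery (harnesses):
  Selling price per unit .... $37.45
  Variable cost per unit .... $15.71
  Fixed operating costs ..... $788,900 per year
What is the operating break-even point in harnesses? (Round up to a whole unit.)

Each unit contributes $37.45 − $15.71 = $21.74.
Units to break even: $788,900 ÷ $21.74 = 36,287.95, rounded up to 36,288.

36,288 harnesses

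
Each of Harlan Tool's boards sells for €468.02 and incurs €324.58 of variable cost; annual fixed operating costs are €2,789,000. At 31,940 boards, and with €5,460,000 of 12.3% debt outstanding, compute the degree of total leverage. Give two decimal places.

Total contribution margin = 31,940 × €143.44 = €4,581,473.60.
Operating income = contribution − fixed costs = €4,581,473.60 − €2,789,000 = €1,792,473.60. Interest = €671,580.00, so EBIT − I = €1,120,893.60.
Degree of total leverage = total CM / (EBIT − interest) = €4,581,473.60 / €1,120,893.60 = 4.0873.

4.09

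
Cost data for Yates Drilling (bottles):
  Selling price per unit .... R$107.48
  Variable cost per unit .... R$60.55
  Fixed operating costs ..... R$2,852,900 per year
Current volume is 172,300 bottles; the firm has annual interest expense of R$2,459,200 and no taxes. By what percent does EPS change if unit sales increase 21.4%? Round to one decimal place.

Total contribution margin = 172,300 × R$46.93 = R$8,086,039.00.
Subtracting fixed costs: EBIT = R$8,086,039.00 − R$2,852,900 = R$5,233,139.00.
Interest = R$2,459,200.00, so EBIT − I = R$2,773,939.00.
Degree of combined leverage = contribution ÷ (EBIT − I) = R$8,086,039.00 ÷ R$2,773,939.00 = 2.9150.
%ΔEPS = DCL × %ΔSales = 2.9150 × +21.4% = +62.4%.

+62.4%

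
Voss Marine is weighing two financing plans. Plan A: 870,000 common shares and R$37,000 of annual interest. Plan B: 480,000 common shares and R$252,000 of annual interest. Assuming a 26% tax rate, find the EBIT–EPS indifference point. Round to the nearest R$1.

At indifference, (EBIT − 37,000)(1 − t)/870,000 = (EBIT − 252,000)(1 − t)/480,000.
The (1 − t) factor cancels: (EBIT − 37,000) × 480,000 = (EBIT − 252,000) × 870,000.
Solving, EBIT = (252,000·870,000 − 37,000·480,000) / (870,000 − 480,000) = 201,480,000,000 / 390,000 = 516,615.38.

R$516,615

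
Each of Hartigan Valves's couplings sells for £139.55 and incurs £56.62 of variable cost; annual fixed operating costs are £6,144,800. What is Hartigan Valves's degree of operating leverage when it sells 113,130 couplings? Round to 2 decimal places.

Contribution at this volume is 113,130 × £82.93 = £9,381,870.90.
EBIT = £9,381,870.90 − £6,144,800 = £3,237,070.90.
So DOL = total CM / EBIT = £9,381,870.90 / £3,237,070.90 = 2.8983.

2.90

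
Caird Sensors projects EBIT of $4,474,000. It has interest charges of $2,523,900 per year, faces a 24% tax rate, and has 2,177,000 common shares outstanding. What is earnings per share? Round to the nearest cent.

Pre-tax income = $4,474,000 − $2,523,900.00 = $1,950,100.00.
Net income = $1,950,100.00 × (1 − 0.24) = $1,482,076.00.
EPS = $1,482,076.00 ÷ 2,177,000 = $0.68.

$0.68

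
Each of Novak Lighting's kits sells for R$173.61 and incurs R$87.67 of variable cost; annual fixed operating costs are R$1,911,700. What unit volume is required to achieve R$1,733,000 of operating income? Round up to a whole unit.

Unit CM = price − variable cost = R$173.61 − R$87.67 = R$85.94.
Required volume = (fixed costs + target profit) ÷ CM = (R$1,911,700 + R$1,733,000) ÷ R$85.94 = 42,409.82, so 42,410 kits.

42,410 kits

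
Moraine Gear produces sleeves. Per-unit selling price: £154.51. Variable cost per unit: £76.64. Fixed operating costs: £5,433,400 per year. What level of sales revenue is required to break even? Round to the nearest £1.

CM per unit = £154.51 − £76.64 = £77.87; CM ratio = £77.87 / £154.51 = 0.5040.
Break-even revenue = fixed costs × price ÷ CM = £5,433,400 × £154.51 ÷ £77.87 = £10,780,976.

£10,780,976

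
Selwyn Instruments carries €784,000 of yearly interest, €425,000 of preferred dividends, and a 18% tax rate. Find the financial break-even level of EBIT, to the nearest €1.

€1,302,293

Grossing the preferred dividend up to pre-tax terms: €425,000 / (1 − 0.18) = €518,292.68.
Financial break-even EBIT = interest + D_p ÷ (1 − t) = €784,000 + €518,292.68 = €1,302,292.68.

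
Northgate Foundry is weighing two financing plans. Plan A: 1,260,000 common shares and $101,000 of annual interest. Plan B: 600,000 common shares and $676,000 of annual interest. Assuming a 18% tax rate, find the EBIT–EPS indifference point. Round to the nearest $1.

Set EPS_A = EPS_B: (EBIT − $101,000)(1 − 0.18) ÷ 1,260,000 = (EBIT − $676,000)(1 − 0.18) ÷ 600,000.
The (1 − t) factor cancels: (EBIT − 101,000) × 600,000 = (EBIT − 676,000) × 1,260,000.
Solving, EBIT = (676,000·1,260,000 − 101,000·600,000) / (1,260,000 − 600,000) = 791,160,000,000 / 660,000 = 1,198,727.27.

$1,198,727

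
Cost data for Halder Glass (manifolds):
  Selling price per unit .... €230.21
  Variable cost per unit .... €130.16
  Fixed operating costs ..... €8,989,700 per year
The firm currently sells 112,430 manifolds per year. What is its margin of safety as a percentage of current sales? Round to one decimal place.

Unit CM = price − variable cost = €230.21 − €130.16 = €100.05. Break-even units = €8,989,700 ÷ €100.05 = 89,852.07; break-even revenue = 89,852.07 × €230.21 = €20,684,845.95.
Actual sales revenue = 112,430 × €230.21 = €25,882,510.30.
Margin of safety = (€25,882,510.30 − €20,684,845.95) ÷ €25,882,510.30 = 20.1%.

20.1%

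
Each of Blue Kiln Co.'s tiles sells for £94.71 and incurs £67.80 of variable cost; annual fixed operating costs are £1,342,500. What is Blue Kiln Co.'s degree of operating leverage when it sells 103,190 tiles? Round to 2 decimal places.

At 103,190 units, contribution = 103,190 × £26.91 = £2,776,842.90.
EBIT = £2,776,842.90 − £1,342,500 = £1,434,342.90.
So DOL = total CM / EBIT = £2,776,842.90 / £1,434,342.90 = 1.9360.

1.94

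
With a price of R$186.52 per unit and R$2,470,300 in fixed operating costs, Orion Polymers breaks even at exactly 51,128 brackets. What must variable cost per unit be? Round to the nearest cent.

Contribution per unit must be FC / Q = R$2,470,300 / 51,128 = R$48.3160.
Hence VC = price − CM = R$186.52 − R$48.3160 = R$138.20.

R$138.20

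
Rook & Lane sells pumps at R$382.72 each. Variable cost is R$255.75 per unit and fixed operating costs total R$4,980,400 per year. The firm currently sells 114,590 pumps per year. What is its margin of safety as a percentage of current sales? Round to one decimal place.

Unit CM = price − variable cost = R$382.72 − R$255.75 = R$126.97. Break-even units = R$4,980,400 ÷ R$126.97 = 39,225.01; break-even revenue = 39,225.01 × R$382.72 = R$15,012,197.27.
Current sales = 114,590 × R$382.72 = R$43,855,884.80.
Margin of safety = (R$43,855,884.80 − R$15,012,197.27) ÷ R$43,855,884.80 = 65.8%.

65.8%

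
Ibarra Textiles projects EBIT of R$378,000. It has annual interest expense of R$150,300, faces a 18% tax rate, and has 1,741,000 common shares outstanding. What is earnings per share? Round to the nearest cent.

R$0.11

Interest = R$150,300.00, so EBT = R$378,000 − R$150,300.00 = R$227,700.00.
After tax at 18%: net income = R$227,700.00 × 0.82 = R$186,714.00.
Per share: R$186,714.00 / 1,741,000 shares = R$0.11.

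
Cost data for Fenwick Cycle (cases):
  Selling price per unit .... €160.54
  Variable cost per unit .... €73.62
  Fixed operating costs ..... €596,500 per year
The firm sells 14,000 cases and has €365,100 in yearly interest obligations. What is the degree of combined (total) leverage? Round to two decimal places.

4.77

Contribution at this volume is 14,000 × €86.92 = €1,216,880.00.
Operating income = contribution − fixed costs = €1,216,880.00 − €596,500 = €620,380.00. Interest = €365,100.00.
DOL = €1,216,880.00 ÷ €620,380.00 = 1.9615; DFL = €620,380.00 ÷ €255,280.00 = 2.4302.
DCL = DOL × DFL = 1.9615 × 2.4302 = 4.7668.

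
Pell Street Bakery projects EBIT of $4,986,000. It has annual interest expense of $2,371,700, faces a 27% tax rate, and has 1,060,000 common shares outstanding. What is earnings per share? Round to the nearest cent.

$1.80

Pre-tax income = $4,986,000 − $2,371,700.00 = $2,614,300.00.
Net income = $2,614,300.00 × (1 − 0.27) = $1,908,439.00.
EPS = $1,908,439.00 ÷ 1,060,000 = $1.80.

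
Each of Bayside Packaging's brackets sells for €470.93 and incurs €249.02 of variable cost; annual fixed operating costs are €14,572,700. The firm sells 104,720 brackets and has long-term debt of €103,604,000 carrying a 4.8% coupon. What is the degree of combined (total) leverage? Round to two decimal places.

6.29

Contribution at this volume is 104,720 × €221.91 = €23,238,415.20.
Subtracting fixed costs: EBIT = €23,238,415.20 − €14,572,700 = €8,665,715.20. Interest = €4,972,992.00, so EBIT − I = €3,692,723.20.
Degree of total leverage = total CM / (EBIT − interest) = €23,238,415.20 / €3,692,723.20 = 6.2930.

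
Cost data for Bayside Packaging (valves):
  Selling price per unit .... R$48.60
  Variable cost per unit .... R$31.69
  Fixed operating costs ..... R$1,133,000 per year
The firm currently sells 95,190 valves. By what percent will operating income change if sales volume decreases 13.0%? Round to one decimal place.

Contribution at this volume is 95,190 × R$16.91 = R$1,609,662.90.
Operating income = contribution − fixed costs = R$1,609,662.90 − R$1,133,000 = R$476,662.90.
Degree of operating leverage = R$1,609,662.90 / R$476,662.90 = 3.3769.
%ΔEBIT = DOL × %ΔSales = 3.3769 × -13.0% = -43.9%.

-43.9%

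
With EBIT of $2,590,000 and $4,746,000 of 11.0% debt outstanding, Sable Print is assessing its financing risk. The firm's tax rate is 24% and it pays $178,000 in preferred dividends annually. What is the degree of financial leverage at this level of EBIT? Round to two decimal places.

1.41

Interest = $522,060.00.
Pre-tax preferred-dividend burden = $178,000 ÷ (1 − 0.24) = $234,210.53.
DFL = EBIT ÷ [EBIT − I − D_p/(1−t)] = $2,590,000 ÷ [$2,590,000 − $522,060.00 − $234,210.53] = $2,590,000 ÷ $1,833,729.47 = 1.4124.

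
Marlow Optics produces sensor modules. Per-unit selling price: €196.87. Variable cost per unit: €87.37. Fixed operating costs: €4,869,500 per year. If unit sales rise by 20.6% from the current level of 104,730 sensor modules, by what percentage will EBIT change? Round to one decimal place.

Contribution at this volume is 104,730 × €109.50 = €11,467,935.00.
EBIT = €11,467,935.00 − €4,869,500 = €6,598,435.00.
DOL = contribution ÷ EBIT = €11,467,935.00 ÷ €6,598,435.00 = 1.7380.
%ΔEBIT = DOL × %ΔSales = 1.7380 × +20.6% = +35.8%.

+35.8%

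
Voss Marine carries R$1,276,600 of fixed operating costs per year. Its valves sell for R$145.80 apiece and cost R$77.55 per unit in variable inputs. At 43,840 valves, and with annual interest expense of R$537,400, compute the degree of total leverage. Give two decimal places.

Total contribution margin = 43,840 × R$68.25 = R$2,992,080.00.
Subtracting fixed costs: EBIT = R$2,992,080.00 − R$1,276,600 = R$1,715,480.00. Interest = R$537,400.00, so EBIT − I = R$1,178,080.00.
Degree of total leverage = total CM / (EBIT − interest) = R$2,992,080.00 / R$1,178,080.00 = 2.5398.

2.54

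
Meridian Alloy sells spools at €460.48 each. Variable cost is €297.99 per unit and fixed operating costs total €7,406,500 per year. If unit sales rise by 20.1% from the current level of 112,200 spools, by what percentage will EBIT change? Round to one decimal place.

At 112,200 units, contribution = 112,200 × €162.49 = €18,231,378.00.
Subtracting fixed costs: EBIT = €18,231,378.00 − €7,406,500 = €10,824,878.00.
So DOL = total CM / EBIT = €18,231,378.00 / €10,824,878.00 = 1.6842.
%ΔEBIT = DOL × %ΔSales = 1.6842 × +20.1% = +33.9%.

+33.9%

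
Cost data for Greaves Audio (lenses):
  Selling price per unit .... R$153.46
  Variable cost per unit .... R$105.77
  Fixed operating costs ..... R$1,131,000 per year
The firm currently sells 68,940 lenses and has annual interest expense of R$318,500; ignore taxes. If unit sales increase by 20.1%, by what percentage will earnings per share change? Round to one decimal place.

+35.9%

Total contribution margin = 68,940 × R$47.69 = R$3,287,748.60.
EBIT = R$3,287,748.60 − R$1,131,000 = R$2,156,748.60.
After interest of R$318,500.00, pre-tax earnings = R$1,838,248.60.
Degree of combined leverage = contribution ÷ (EBIT − I) = R$3,287,748.60 ÷ R$1,838,248.60 = 1.7885.
EPS therefore changes by 1.7885 × (+20.1%) = +35.9%.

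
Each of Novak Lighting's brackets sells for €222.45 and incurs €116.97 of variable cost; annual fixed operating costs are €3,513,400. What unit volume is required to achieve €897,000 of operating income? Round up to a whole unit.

Each unit contributes €222.45 − €116.97 = €105.48.
Units = (FC + target) / CM = (€3,513,400 + €897,000) / €105.48 = 41,812.67, so 41,813 brackets.

41,813 brackets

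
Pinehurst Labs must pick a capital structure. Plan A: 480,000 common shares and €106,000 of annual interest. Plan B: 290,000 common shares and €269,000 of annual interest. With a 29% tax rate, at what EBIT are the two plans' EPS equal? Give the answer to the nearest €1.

Set EPS_A = EPS_B: (EBIT − €106,000)(1 − 0.29) ÷ 480,000 = (EBIT − €269,000)(1 − 0.29) ÷ 290,000.
The (1 − t) factor cancels: (EBIT − 106,000) × 290,000 = (EBIT − 269,000) × 480,000.
Solving, EBIT = (269,000·480,000 − 106,000·290,000) / (480,000 − 290,000) = 98,380,000,000 / 190,000 = 517,789.47.

€517,789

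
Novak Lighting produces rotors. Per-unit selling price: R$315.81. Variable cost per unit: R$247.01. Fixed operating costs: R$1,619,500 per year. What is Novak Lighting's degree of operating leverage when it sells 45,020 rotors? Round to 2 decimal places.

2.10

Total contribution margin = 45,020 × R$68.80 = R$3,097,376.00.
EBIT = R$3,097,376.00 − R$1,619,500 = R$1,477,876.00.
So DOL = total CM / EBIT = R$3,097,376.00 / R$1,477,876.00 = 2.0958.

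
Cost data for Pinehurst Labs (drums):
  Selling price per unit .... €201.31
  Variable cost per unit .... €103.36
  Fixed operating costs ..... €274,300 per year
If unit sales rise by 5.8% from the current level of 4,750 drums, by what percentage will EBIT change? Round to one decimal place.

+14.1%

Total contribution margin = 4,750 × €97.95 = €465,262.50.
EBIT = €465,262.50 − €274,300 = €190,962.50.
Degree of operating leverage = €465,262.50 / €190,962.50 = 2.4364.
Operating income changes by 2.4364 × +5.8% = +14.1%.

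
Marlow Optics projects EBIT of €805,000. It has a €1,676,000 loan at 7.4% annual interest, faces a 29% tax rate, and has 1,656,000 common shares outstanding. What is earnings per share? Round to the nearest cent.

€0.29

Interest = €124,024.00, so EBT = €805,000 − €124,024.00 = €680,976.00.
Net income = €680,976.00 × (1 − 0.29) = €483,492.96.
Per share: €483,492.96 / 1,656,000 shares = €0.29.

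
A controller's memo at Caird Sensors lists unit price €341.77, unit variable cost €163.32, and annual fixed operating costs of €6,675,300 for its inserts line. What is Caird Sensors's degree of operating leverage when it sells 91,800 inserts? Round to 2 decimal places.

Contribution at this volume is 91,800 × €178.45 = €16,381,710.00.
Operating income = contribution − fixed costs = €16,381,710.00 − €6,675,300 = €9,706,410.00.
Degree of operating leverage = €16,381,710.00 / €9,706,410.00 = 1.6877.

1.69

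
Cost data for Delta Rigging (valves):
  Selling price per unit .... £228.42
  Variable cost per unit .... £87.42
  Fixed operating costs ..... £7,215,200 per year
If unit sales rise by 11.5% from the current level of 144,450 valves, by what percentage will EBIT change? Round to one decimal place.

+17.8%

At 144,450 units, contribution = 144,450 × £141.00 = £20,367,450.00.
EBIT = £20,367,450.00 − £7,215,200 = £13,152,250.00.
DOL = contribution ÷ EBIT = £20,367,450.00 ÷ £13,152,250.00 = 1.5486.
Operating income changes by 1.5486 × +11.5% = +17.8%.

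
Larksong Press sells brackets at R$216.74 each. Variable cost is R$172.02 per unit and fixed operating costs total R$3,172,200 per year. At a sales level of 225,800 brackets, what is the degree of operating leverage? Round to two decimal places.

1.46

Total contribution margin = 225,800 × R$44.72 = R$10,097,776.00.
Operating income = contribution − fixed costs = R$10,097,776.00 − R$3,172,200 = R$6,925,576.00.
DOL = contribution ÷ EBIT = R$10,097,776.00 ÷ R$6,925,576.00 = 1.4580.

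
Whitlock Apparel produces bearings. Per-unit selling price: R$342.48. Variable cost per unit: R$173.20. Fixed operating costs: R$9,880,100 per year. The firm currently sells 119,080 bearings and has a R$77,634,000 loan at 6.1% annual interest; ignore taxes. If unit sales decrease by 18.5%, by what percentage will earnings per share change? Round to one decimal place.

Total contribution margin = 119,080 × R$169.28 = R$20,157,862.40.
Subtracting fixed costs: EBIT = R$20,157,862.40 − R$9,880,100 = R$10,277,762.40.
After interest of R$4,735,674.00, pre-tax earnings = R$5,542,088.40.
Degree of combined leverage = contribution ÷ (EBIT − I) = R$20,157,862.40 ÷ R$5,542,088.40 = 3.6372.
%ΔEPS = DCL × %ΔSales = 3.6372 × -18.5% = -67.3%.

-67.3%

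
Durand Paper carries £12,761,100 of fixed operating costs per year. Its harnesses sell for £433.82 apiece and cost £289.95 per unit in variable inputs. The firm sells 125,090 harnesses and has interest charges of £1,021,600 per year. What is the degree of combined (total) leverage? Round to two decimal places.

4.27

Contribution at this volume is 125,090 × £143.87 = £17,996,698.30.
Subtracting fixed costs: EBIT = £17,996,698.30 − £12,761,100 = £5,235,598.30. Interest = £1,021,600.00.
DOL = £17,996,698.30 ÷ £5,235,598.30 = 3.4374; DFL = £5,235,598.30 ÷ £4,213,998.30 = 1.2424.
Combined leverage = 3.4374 × 1.2424 = 4.2706.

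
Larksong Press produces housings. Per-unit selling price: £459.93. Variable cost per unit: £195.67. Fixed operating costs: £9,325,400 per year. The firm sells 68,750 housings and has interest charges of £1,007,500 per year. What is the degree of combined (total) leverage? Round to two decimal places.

2.32

At 68,750 units, contribution = 68,750 × £264.26 = £18,167,875.00.
Operating income = contribution − fixed costs = £18,167,875.00 − £9,325,400 = £8,842,475.00. Interest = £1,007,500.00.
DOL = £18,167,875.00 ÷ £8,842,475.00 = 2.0546; DFL = £8,842,475.00 ÷ £7,834,975.00 = 1.1286.
DCL = DOL × DFL = 2.0546 × 1.1286 = 2.3188.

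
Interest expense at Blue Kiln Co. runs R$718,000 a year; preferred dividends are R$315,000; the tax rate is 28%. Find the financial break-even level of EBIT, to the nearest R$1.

R$1,155,500

Preferred dividends are paid after tax, so their pre-tax equivalent is R$315,000 ÷ (1 − 0.28) = R$437,500.00.
Financial break-even EBIT = interest + D_p ÷ (1 − t) = R$718,000 + R$437,500.00 = R$1,155,500.00.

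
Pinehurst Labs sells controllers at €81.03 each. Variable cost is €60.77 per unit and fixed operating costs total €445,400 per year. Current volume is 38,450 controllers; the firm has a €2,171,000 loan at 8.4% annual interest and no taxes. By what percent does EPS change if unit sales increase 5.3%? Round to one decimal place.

+27.3%

At 38,450 units, contribution = 38,450 × €20.26 = €778,997.00.
Operating income = contribution − fixed costs = €778,997.00 − €445,400 = €333,597.00.
After interest of €182,364.00, pre-tax earnings = €151,233.00.
DCL = total CM / (EBIT − I) = €778,997.00 / €151,233.00 = 5.1510.
%ΔEPS = DCL × %ΔSales = 5.1510 × +5.3% = +27.3%.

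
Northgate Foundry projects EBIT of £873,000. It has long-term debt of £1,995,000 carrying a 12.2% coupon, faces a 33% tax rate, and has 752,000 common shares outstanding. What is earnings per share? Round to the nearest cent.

Interest = £243,390.00, so EBT = £873,000 − £243,390.00 = £629,610.00.
Net income = £629,610.00 × (1 − 0.33) = £421,838.70.
Per share: £421,838.70 / 752,000 shares = £0.56.

£0.56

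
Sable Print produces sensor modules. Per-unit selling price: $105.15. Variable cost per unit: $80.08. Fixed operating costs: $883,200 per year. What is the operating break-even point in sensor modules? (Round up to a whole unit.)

35,230 sensor modules

Unit CM = price − variable cost = $105.15 − $80.08 = $25.07.
Break-even Q = $883,200 / $25.07 = 35,229.36 → 35,230 sensor modules.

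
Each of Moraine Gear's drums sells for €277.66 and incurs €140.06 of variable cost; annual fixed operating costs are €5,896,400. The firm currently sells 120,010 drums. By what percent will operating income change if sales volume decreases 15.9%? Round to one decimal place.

Total contribution margin = 120,010 × €137.60 = €16,513,376.00.
Operating income = contribution − fixed costs = €16,513,376.00 − €5,896,400 = €10,616,976.00.
So DOL = total CM / EBIT = €16,513,376.00 / €10,616,976.00 = 1.5554.
So EBIT moves 1.5554 × (-15.9%) = -24.7%.

-24.7%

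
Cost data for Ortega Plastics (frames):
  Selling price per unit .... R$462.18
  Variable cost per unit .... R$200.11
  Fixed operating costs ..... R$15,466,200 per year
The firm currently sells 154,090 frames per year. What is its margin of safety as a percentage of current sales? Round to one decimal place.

61.7%

Each unit contributes R$462.18 − R$200.11 = R$262.07. Break-even units = R$15,466,200 ÷ R$262.07 = 59,015.53; break-even revenue = 59,015.53 × R$462.18 = R$27,275,797.75.
Actual sales revenue = 154,090 × R$462.18 = R$71,217,316.20.
Margin of safety = (R$71,217,316.20 − R$27,275,797.75) ÷ R$71,217,316.20 = 61.7%.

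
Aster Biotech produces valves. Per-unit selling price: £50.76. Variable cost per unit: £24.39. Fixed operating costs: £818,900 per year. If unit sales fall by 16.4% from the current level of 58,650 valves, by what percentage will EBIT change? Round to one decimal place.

-34.9%

Contribution at this volume is 58,650 × £26.37 = £1,546,600.50.
EBIT = £1,546,600.50 − £818,900 = £727,700.50.
DOL = contribution ÷ EBIT = £1,546,600.50 ÷ £727,700.50 = 2.1253.
So EBIT moves 2.1253 × (-16.4%) = -34.9%.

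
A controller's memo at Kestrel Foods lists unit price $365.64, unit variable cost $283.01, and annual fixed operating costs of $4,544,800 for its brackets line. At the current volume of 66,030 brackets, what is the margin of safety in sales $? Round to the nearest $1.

Contribution margin per unit = $365.64 − $283.01 = $82.63. Break-even units = $4,544,800 ÷ $82.63 = 55,001.82; break-even revenue = 55,001.82 × $365.64 = $20,110,863.75.
Actual sales revenue = 66,030 × $365.64 = $24,143,209.20.
Margin of safety = $24,143,209.20 − $20,110,863.75 = $4,032,345.

$4,032,345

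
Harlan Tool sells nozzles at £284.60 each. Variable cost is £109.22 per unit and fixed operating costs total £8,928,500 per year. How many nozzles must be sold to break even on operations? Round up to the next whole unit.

50,910 nozzles

Unit CM = price − variable cost = £284.60 − £109.22 = £175.38.
Break-even Q = £8,928,500 / £175.38 = 50,909.45 → 50,910 nozzles.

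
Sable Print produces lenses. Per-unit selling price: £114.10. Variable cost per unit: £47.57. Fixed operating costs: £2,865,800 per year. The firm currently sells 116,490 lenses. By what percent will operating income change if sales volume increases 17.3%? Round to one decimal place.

+27.5%

Contribution at this volume is 116,490 × £66.53 = £7,750,079.70.
Operating income = contribution − fixed costs = £7,750,079.70 − £2,865,800 = £4,884,279.70.
So DOL = total CM / EBIT = £7,750,079.70 / £4,884,279.70 = 1.5867.
Operating income changes by 1.5867 × +17.3% = +27.5%.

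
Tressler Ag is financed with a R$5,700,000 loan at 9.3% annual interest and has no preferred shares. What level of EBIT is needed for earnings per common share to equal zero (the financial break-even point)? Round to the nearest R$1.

R$530,100

Annual interest = 9.3% × R$5,700,000 = R$530,100.00.
With no preferred dividends, EPS = 0 when EBIT exactly covers interest, so the financial break-even EBIT is R$530,100.00.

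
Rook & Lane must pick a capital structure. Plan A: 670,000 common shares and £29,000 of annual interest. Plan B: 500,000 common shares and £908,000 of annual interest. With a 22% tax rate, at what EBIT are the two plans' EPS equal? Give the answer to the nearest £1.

Set EPS_A = EPS_B: (EBIT − £29,000)(1 − 0.22) ÷ 670,000 = (EBIT − £908,000)(1 − 0.22) ÷ 500,000.
The (1 − t) factor cancels: (EBIT − 29,000) × 500,000 = (EBIT − 908,000) × 670,000.
Solving, EBIT = (908,000·670,000 − 29,000·500,000) / (670,000 − 500,000) = 593,860,000,000 / 170,000 = 3,493,294.12.

£3,493,294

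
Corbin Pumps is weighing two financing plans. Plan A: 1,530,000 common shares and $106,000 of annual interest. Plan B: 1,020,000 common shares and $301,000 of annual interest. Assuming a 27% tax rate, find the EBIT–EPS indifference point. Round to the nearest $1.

Set EPS_A = EPS_B: (EBIT − $106,000)(1 − 0.27) ÷ 1,530,000 = (EBIT − $301,000)(1 − 0.27) ÷ 1,020,000.
Cancelling (1 − t) and cross-multiplying: 1,020,000·(EBIT − 106,000) = 1,530,000·(EBIT − 301,000).
Solving, EBIT = (301,000·1,530,000 − 106,000·1,020,000) / (1,530,000 − 1,020,000) = 352,410,000,000 / 510,000 = 691,000.00.

$691,000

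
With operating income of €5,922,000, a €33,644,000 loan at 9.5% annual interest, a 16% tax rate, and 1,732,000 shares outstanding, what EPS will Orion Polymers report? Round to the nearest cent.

€1.32

Pre-tax income = €5,922,000 − €3,196,180.00 = €2,725,820.00.
Net income = €2,725,820.00 × (1 − 0.16) = €2,289,688.80.
EPS = €2,289,688.80 ÷ 1,732,000 = €1.32.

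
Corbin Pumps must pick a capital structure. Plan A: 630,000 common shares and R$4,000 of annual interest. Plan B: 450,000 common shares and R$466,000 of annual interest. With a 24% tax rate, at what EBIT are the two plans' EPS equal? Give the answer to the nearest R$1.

R$1,621,000

Set EPS_A = EPS_B: (EBIT − R$4,000)(1 − 0.24) ÷ 630,000 = (EBIT − R$466,000)(1 − 0.24) ÷ 450,000.
The (1 − t) factor cancels: (EBIT − 4,000) × 450,000 = (EBIT − 466,000) × 630,000.
EBIT × (630,000 − 450,000) = 466,000 × 630,000 − 4,000 × 450,000 = 291,780,000,000, so EBIT = 291,780,000,000 ÷ 180,000 = 1,621,000.00.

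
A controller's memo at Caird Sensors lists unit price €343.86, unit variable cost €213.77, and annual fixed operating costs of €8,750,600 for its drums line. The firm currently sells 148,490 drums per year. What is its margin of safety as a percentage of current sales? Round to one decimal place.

Unit CM = price − variable cost = €343.86 − €213.77 = €130.09. Break-even units = €8,750,600 ÷ €130.09 = 67,265.74; break-even revenue = 67,265.74 × €343.86 = €23,129,997.05.
Actual sales revenue = 148,490 × €343.86 = €51,059,771.40.
Margin of safety = (€51,059,771.40 − €23,129,997.05) ÷ €51,059,771.40 = 54.7%.

54.7%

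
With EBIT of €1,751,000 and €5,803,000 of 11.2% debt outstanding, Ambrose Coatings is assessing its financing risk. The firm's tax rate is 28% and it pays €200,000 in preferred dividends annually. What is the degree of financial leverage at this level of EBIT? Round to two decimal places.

Annual interest charges come to €649,936.00.
Preferred dividends grossed up pre-tax: €200,000 / (1 − 0.28) = €277,777.78.
DFL = EBIT ÷ [EBIT − I − D_p/(1−t)] = €1,751,000 ÷ [€1,751,000 − €649,936.00 − €277,777.78] = €1,751,000 ÷ €823,286.22 = 2.1268.

2.13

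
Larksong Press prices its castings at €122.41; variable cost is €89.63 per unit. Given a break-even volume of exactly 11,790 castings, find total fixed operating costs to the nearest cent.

Contribution margin per unit = €122.41 − €89.63 = €32.78.
Since BE = FC / CM, FC = 11,790 × €32.78 = €386,476.20.

€386,476.20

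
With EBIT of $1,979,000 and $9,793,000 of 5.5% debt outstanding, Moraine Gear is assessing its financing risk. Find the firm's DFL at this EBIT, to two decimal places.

1.37

Interest = $538,615.00.
Degree of financial leverage = EBIT / (EBIT − interest) = $1,979,000 / $1,440,385.00 = 1.3739.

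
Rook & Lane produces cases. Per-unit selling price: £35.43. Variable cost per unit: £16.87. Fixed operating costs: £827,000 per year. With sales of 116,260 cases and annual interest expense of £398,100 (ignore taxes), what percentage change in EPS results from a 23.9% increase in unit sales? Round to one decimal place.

+55.3%

At 116,260 units, contribution = 116,260 × £18.56 = £2,157,785.60.
Operating income = contribution − fixed costs = £2,157,785.60 − £827,000 = £1,330,785.60.
Interest = £398,100.00, so EBIT − I = £932,685.60.
DCL = total CM / (EBIT − I) = £2,157,785.60 / £932,685.60 = 2.3135.
%ΔEPS = DCL × %ΔSales = 2.3135 × +23.9% = +55.3%.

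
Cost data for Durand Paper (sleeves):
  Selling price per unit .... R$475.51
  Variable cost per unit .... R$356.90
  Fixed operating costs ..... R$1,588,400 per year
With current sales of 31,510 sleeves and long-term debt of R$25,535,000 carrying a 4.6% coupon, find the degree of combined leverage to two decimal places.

At 31,510 units, contribution = 31,510 × R$118.61 = R$3,737,401.10.
EBIT = R$3,737,401.10 − R$1,588,400 = R$2,149,001.10. Interest = R$1,174,610.00, so EBIT − I = R$974,391.10.
DCL = contribution ÷ (EBIT − I) = R$3,737,401.10 ÷ R$974,391.10 = 3.8356.

3.84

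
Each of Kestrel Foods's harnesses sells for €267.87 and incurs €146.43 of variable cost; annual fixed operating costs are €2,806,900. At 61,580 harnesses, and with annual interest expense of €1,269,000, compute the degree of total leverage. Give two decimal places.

Total contribution margin = 61,580 × €121.44 = €7,478,275.20.
Operating income = contribution − fixed costs = €7,478,275.20 − €2,806,900 = €4,671,375.20. Interest = €1,269,000.00, so EBIT − I = €3,402,375.20.
DCL = contribution ÷ (EBIT − I) = €7,478,275.20 ÷ €3,402,375.20 = 2.1980.

2.20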